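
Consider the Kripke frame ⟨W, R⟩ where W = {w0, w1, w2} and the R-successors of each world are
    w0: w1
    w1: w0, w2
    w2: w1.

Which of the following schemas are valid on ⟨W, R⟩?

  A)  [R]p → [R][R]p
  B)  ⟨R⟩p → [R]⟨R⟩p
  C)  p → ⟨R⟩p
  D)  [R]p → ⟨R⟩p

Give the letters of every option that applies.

D

R is not reflexive: not w0 R w0.
R is not transitive: w0 R w1 and w1 R w0 but not w0 R w0.
R is not euclidean: w1 R w0 and w1 R w2 but not w0 R w2.
R is serial: every world has an R-successor.
(A) [R]p → [R][R]p (axiom 4) characterises the transitive frames. R is not transitive — not valid.
(B) ⟨R⟩p → [R]⟨R⟩p (axiom 5) characterises the euclidean frames. R is not euclidean — not valid.
(C) p → ⟨R⟩p (the dual of axiom T) characterises the reflexive frames. R is not reflexive — not valid.
(D) [R]p → ⟨R⟩p (axiom D) characterises the serial frames. R is serial — valid.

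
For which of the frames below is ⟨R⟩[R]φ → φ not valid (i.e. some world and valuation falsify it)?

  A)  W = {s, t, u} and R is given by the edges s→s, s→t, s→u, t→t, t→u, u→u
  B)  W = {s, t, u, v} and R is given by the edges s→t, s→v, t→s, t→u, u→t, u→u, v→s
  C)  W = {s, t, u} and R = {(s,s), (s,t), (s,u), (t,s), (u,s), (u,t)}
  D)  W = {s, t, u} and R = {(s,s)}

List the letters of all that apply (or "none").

The schema ⟨R⟩[R]φ → φ is the dual of axiom B; it is valid on a frame iff R is symmetric.
(A) R is not symmetric (s R t but not t R s), so the schema fails here.
(B) R is symmetric (every R-edge is matched by its reverse), so the schema is valid here.
(C) R is not symmetric (u R t but not t R u), so the schema fails here.
(D) R is symmetric (every R-edge is matched by its reverse), so the schema is valid here.

A, C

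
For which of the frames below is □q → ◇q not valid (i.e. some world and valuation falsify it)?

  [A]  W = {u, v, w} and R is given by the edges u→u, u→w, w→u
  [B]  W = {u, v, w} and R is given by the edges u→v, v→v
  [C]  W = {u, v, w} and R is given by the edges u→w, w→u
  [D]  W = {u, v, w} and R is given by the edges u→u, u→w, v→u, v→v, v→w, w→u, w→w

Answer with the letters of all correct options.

The schema □q → ◇q is axiom D; it is valid on a frame iff R is serial.
(A) R is not serial (v has no R-successor), so the schema fails here.
(B) R is not serial (w has no R-successor), so the schema fails here.
(C) R is not serial (v has no R-successor), so the schema fails here.
(D) R is serial (every world has an R-successor), so the schema is valid here.

A, B, C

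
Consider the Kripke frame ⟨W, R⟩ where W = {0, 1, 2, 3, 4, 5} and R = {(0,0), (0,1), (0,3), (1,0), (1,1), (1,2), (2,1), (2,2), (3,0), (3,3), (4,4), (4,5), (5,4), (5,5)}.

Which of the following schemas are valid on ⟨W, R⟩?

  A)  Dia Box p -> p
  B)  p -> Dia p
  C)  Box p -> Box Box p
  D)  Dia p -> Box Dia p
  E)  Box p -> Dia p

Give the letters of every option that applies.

R is reflexive: each world relates to itself.
R is symmetric: every R-edge is matched by its reverse.
R is not transitive: 0 R 1 and 1 R 2 but not 0 R 2.
R is not euclidean: 0 R 1 and 0 R 3 but not 1 R 3.
R is serial: every world has an R-successor.
(A) Dia Box p -> p (the dual of axiom B) characterises the symmetric frames. R is symmetric — valid.
(B) the dual of axiom T: valid iff R is reflexive. R is reflexive — valid.
(C) Box p -> Box Box p is axiom 4, which corresponds to transitivity. R is not transitive — not valid.
(D) Dia p -> Box Dia p (axiom 5) characterises the euclidean frames. R is not euclidean — not valid.
(E) Box p -> Dia p is axiom D, which corresponds to seriality. R is serial — valid.

A, B, E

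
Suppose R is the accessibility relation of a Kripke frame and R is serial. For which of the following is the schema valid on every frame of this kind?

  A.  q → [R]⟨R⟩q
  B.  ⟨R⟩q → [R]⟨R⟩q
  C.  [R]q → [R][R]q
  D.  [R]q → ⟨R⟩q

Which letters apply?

(A) q → [R]⟨R⟩q is axiom B, which corresponds to symmetry. Such an R need not be symmetric — not valid.
(B) ⟨R⟩q → [R]⟨R⟩q (axiom 5) characterises the euclidean frames. Such an R need not be euclidean — not valid.
(C) axiom 4: valid iff R is transitive. Such an R need not be transitive — not valid.
(D) [R]q → ⟨R⟩q (axiom D) characterises the serial frames. Every such R is serial — valid.

D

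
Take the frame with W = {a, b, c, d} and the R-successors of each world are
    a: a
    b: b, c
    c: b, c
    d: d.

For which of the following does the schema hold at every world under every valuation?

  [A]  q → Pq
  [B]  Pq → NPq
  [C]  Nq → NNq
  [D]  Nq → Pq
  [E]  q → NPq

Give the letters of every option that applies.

A, B, C, D, E

R is reflexive: each world relates to itself.
R is symmetric: every R-edge is matched by its reverse.
R is transitive: R is closed under composition.
R is euclidean: any two R-successors of the same world are R-related.
R is serial: every world has an R-successor.
(A) the dual of axiom T: valid iff R is reflexive. R is reflexive — valid.
(B) Pq → NPq is axiom 5, which corresponds to the euclidean property. R is euclidean — valid.
(C) axiom 4: valid iff R is transitive. R is transitive — valid.
(D) axiom D: valid iff R is serial. R is serial — valid.
(E) q → NPq (axiom B) characterises the symmetric frames. R is symmetric — valid.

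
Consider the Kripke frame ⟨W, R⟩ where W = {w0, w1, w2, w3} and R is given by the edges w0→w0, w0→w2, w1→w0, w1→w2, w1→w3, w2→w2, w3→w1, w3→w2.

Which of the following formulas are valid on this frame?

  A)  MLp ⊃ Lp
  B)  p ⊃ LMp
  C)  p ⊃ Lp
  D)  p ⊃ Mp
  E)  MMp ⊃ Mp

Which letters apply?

R is not reflexive: not w1 R w1.
R is not symmetric: w0 R w2 but not w2 R w0.
R is not transitive: w1 R w3 and w3 R w1 but not w1 R w1.
R is not euclidean: w0 R w2 and w0 R w0 but not w2 R w0.
R is not a subset of the identity: w0 R w2 with w0 ≠ w2.
(A) MLp ⊃ Lp (the dual of axiom 5) characterises the euclidean frames. R is not euclidean — not valid.
(B) p ⊃ LMp is axiom B; it is valid on a frame exactly when R is symmetric. R is not symmetric, so not valid.
(C) p ⊃ Lp is equivalent to ◇p→p; it holds exactly when R ⊆ identity. Here R ⊄ identity — not valid.
(D) the dual of axiom T: valid iff R is reflexive. R is not reflexive — not valid.
(E) MMp ⊃ Mp (the dual of axiom 4) characterises the transitive frames. R is not transitive — not valid.

none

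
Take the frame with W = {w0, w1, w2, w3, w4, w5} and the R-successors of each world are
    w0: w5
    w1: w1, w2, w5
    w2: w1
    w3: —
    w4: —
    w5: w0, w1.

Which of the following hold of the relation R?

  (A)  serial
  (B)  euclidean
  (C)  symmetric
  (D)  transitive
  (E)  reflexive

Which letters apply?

C

(A) not serial: w3 has no R-successor.
(B) not euclidean: w1 R w2 and w1 R w5 but not w2 R w5.
(C) symmetric: every R-edge is matched by its reverse.
(D) not transitive: w0 R w5 and w5 R w0 but not w0 R w0.
(E) not reflexive: not w0 R w0.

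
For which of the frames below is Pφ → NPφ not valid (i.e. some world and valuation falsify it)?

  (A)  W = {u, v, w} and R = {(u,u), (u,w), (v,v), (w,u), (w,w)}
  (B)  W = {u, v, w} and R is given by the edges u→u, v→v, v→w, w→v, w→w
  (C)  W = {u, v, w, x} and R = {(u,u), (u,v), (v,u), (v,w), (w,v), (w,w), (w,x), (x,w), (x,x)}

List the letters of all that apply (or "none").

The schema Pφ → NPφ is axiom 5; it is valid on a frame iff R is euclidean.
(A) R is euclidean (any two R-successors of the same world are R-related), so the schema is valid here.
(B) R is euclidean (any two R-successors of the same world are R-related), so the schema is valid here.
(C) R is not euclidean (v R u and v R w but not u R w), so the schema fails here.

C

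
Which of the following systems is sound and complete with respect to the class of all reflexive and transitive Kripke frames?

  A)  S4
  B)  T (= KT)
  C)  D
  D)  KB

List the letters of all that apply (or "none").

A

(A) S4 is determined by exactly this class.
(B) T (= KT) is determined by the class of reflexive frames.
(C) D is determined by the class of serial frames.
(D) KB is determined by the class of symmetric frames.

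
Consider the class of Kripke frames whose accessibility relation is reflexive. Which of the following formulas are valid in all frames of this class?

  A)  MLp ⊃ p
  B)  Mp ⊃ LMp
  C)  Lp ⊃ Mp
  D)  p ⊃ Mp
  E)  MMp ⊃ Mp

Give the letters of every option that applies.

A reflexive relation is serial.
(A) MLp ⊃ p is the dual of axiom B; it is valid on a frame exactly when R is symmetric. Such an R need not be symmetric, so not valid.
(B) axiom 5: valid iff R is euclidean. Such an R need not be euclidean — not valid.
(C) Lp ⊃ Mp is axiom D, which corresponds to seriality. Every such R is serial — valid.
(D) p ⊃ Mp is the dual of axiom T, which corresponds to reflexivity. Every such R is reflexive — valid.
(E) MMp ⊃ Mp (the dual of axiom 4) characterises the transitive frames. Such an R need not be transitive — not valid.

C, D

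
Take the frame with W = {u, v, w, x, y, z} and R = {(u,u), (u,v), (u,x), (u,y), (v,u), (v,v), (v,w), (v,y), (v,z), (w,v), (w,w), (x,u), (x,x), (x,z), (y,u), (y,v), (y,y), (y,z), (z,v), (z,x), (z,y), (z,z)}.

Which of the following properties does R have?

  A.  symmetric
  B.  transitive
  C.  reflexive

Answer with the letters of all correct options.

A, C

(A) symmetric: every R-edge is matched by its reverse.
(B) not transitive: u R v and v R w but not u R w.
(C) reflexive: each world relates to itself.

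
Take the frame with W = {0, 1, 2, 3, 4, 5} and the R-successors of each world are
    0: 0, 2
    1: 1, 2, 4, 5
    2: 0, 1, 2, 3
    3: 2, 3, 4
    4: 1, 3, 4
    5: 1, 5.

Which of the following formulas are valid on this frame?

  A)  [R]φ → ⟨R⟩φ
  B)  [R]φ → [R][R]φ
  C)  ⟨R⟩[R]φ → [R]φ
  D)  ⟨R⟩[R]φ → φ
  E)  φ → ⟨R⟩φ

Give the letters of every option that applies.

A, D, E

R is reflexive: each world relates to itself.
R is symmetric: every R-edge is matched by its reverse.
R is not transitive: 0 R 2 and 2 R 1 but not 0 R 1.
R is not euclidean: 1 R 2 and 1 R 4 but not 2 R 4.
R is serial: every world has an R-successor.
(A) [R]φ → ⟨R⟩φ (axiom D) characterises the serial frames. R is serial — valid.
(B) [R]φ → [R][R]φ (axiom 4) characterises the transitive frames. R is not transitive — not valid.
(C) the dual of axiom 5: valid iff R is euclidean. R is not euclidean — not valid.
(D) ⟨R⟩[R]φ → φ (the dual of axiom B) characterises the symmetric frames. R is symmetric — valid.
(E) φ → ⟨R⟩φ is the dual of axiom T, which corresponds to reflexivity. R is reflexive — valid.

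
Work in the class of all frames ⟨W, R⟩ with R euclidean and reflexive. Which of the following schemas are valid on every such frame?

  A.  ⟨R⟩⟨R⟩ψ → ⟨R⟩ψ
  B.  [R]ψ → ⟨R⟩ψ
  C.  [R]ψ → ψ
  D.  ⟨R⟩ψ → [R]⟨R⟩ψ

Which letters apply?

A, B, C, D

A reflexive euclidean relation is also symmetric (from wRw and wRv the euclidean condition gives vRw) and hence transitive; it is an equivalence relation.
(A) ⟨R⟩⟨R⟩ψ → ⟨R⟩ψ (the dual of axiom 4) characterises the transitive frames. Every such R is transitive — valid.
(B) [R]ψ → ⟨R⟩ψ is axiom D; it is valid on a frame exactly when R is serial. Every such R is serial, so valid.
(C) [R]ψ → ψ (axiom T) characterises the reflexive frames. Every such R is reflexive — valid.
(D) axiom 5: valid iff R is euclidean. Every such R is euclidean — valid.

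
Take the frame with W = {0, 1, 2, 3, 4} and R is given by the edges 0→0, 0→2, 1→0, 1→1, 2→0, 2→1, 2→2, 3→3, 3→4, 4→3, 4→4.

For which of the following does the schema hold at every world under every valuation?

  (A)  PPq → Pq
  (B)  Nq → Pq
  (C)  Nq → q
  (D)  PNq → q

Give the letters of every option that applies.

R is reflexive: each world relates to itself.
R is not symmetric: 1 R 0 but not 0 R 1.
R is not transitive: 0 R 2 and 2 R 1 but not 0 R 1.
R is serial: every world has an R-successor.
(A) PPq → Pq is the dual of axiom 4; it is valid on a frame exactly when R is transitive. R is not transitive, so not valid.
(B) Nq → Pq is axiom D; it is valid on a frame exactly when R is serial. R is serial, so valid.
(C) Nq → q is axiom T, which corresponds to reflexivity. R is reflexive — valid.
(D) PNq → q is the dual of axiom B, which corresponds to symmetry. R is not symmetric — not valid.

B, C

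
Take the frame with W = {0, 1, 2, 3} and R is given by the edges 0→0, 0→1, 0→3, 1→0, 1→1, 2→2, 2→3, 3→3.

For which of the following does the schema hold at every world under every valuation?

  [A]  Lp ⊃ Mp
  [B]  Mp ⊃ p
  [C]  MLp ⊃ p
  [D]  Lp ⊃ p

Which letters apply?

R is reflexive: each world relates to itself.
R is not symmetric: 0 R 3 but not 3 R 0.
R is serial: every world has an R-successor.
R is not a subset of the identity: 0 R 1 with 0 ≠ 1.
(A) axiom D: valid iff R is serial. R is serial — valid.
(B) Mp ⊃ p (the converse of T) corresponds to R being a subset of the identity. Here R ⊄ identity, so not valid.
(C) MLp ⊃ p is the dual of axiom B, which corresponds to symmetry. R is not symmetric — not valid.
(D) Lp ⊃ p (axiom T) characterises the reflexive frames. R is reflexive — valid.

A, D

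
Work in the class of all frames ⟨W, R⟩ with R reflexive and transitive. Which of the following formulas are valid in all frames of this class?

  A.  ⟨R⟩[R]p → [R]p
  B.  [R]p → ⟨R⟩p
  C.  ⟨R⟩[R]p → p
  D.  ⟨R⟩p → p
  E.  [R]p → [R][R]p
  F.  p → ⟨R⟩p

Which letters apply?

Reflexive relations are serial.
(A) ⟨R⟩[R]p → [R]p is the dual of axiom 5; it is valid on a frame exactly when R is euclidean. Such an R need not be euclidean, so not valid.
(B) axiom D: valid iff R is serial. Every such R is serial — valid.
(C) ⟨R⟩[R]p → p is the dual of axiom B; it is valid on a frame exactly when R is symmetric. Such an R need not be symmetric, so not valid.
(D) ⟨R⟩p → p is valid only on frames where every R-edge is a self-loop. Such an R need not be a subset of the identity — not valid.
(E) [R]p → [R][R]p (axiom 4) characterises the transitive frames. Every such R is transitive — valid.
(F) p → ⟨R⟩p is the dual of axiom T, which corresponds to reflexivity. Every such R is reflexive — valid.

B, E, F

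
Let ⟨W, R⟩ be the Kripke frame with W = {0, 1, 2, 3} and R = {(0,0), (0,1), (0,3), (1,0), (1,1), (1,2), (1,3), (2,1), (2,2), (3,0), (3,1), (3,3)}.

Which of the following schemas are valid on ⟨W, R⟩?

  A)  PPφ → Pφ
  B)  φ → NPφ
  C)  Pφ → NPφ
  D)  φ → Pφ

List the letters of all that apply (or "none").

B, D

R is reflexive: each world relates to itself.
R is symmetric: every R-edge is matched by its reverse.
R is not transitive: 0 R 1 and 1 R 2 but not 0 R 2.
R is not euclidean: 1 R 0 and 1 R 2 but not 0 R 2.
(A) PPφ → Pφ is the dual of axiom 4; it is valid on a frame exactly when R is transitive. R is not transitive, so not valid.
(B) axiom B: valid iff R is symmetric. R is symmetric — valid.
(C) Pφ → NPφ (axiom 5) characterises the euclidean frames. R is not euclidean — not valid.
(D) φ → Pφ is the dual of axiom T; it is valid on a frame exactly when R is reflexive. R is reflexive, so valid.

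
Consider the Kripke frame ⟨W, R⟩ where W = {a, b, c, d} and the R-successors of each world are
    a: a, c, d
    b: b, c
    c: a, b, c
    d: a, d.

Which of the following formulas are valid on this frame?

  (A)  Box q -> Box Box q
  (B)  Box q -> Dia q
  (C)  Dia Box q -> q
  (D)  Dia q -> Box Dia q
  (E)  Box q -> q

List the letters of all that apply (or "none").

R is reflexive: each world relates to itself.
R is symmetric: every R-edge is matched by its reverse.
R is not transitive: a R c and c R b but not a R b.
R is not euclidean: a R c and a R d but not c R d.
R is serial: every world has an R-successor.
(A) axiom 4: valid iff R is transitive. R is not transitive — not valid.
(B) Box q -> Dia q is axiom D; it is valid on a frame exactly when R is serial. R is serial, so valid.
(C) the dual of axiom B: valid iff R is symmetric. R is symmetric — valid.
(D) axiom 5: valid iff R is euclidean. R is not euclidean — not valid.
(E) Box q -> q (axiom T) characterises the reflexive frames. R is reflexive — valid.

B, C, E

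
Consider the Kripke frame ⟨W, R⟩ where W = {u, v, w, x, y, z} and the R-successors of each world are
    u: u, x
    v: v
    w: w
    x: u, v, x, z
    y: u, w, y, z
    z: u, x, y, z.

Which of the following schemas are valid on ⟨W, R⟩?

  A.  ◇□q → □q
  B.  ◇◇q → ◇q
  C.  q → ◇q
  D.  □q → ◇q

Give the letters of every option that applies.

R is reflexive: each world relates to itself.
R is not transitive: u R x and x R v but not u R v.
R is not euclidean: x R u and x R v but not u R v.
R is serial: every world has an R-successor.
(A) ◇□q → □q is the dual of axiom 5, which corresponds to the euclidean property. R is not euclidean — not valid.
(B) ◇◇q → ◇q is the dual of axiom 4; it is valid on a frame exactly when R is transitive. R is not transitive, so not valid.
(C) q → ◇q (the dual of axiom T) characterises the reflexive frames. R is reflexive — valid.
(D) axiom D: valid iff R is serial. R is serial — valid.

C, D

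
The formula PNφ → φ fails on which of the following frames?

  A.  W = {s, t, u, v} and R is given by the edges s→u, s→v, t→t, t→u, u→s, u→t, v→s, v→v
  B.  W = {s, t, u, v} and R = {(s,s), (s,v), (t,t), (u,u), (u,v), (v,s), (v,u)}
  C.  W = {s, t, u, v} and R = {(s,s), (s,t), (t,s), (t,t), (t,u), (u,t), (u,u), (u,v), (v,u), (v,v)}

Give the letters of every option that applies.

The schema PNφ → φ is the dual of axiom B; it is valid on a frame iff R is symmetric.
(A) R is symmetric (every R-edge is matched by its reverse), so the schema is valid here.
(B) R is symmetric (every R-edge is matched by its reverse), so the schema is valid here.
(C) R is symmetric (every R-edge is matched by its reverse), so the schema is valid here.

none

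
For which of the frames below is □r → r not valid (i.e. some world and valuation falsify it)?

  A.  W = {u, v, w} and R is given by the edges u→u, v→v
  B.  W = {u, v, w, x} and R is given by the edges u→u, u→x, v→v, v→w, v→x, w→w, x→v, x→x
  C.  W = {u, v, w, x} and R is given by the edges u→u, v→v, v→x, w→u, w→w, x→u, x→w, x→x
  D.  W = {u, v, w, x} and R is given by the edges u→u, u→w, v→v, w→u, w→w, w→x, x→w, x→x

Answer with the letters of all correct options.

A

The schema □r → r is axiom T; it is valid on a frame iff R is reflexive.
(A) R is not reflexive (not w R w), so the schema fails here.
(B) R is reflexive (each world relates to itself), so the schema is valid here.
(C) R is reflexive (each world relates to itself), so the schema is valid here.
(D) R is reflexive (each world relates to itself), so the schema is valid here.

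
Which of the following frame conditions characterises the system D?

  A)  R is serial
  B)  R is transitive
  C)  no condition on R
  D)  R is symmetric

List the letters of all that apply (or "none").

A

(A) D is sound and complete for exactly this class.
(B) this class determines K4, not D.
(C) this class determines K, not D.
(D) this class determines KB, not D.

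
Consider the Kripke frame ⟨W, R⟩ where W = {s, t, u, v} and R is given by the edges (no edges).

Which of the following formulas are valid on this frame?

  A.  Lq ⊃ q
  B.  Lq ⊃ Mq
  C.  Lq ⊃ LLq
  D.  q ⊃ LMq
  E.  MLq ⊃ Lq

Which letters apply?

R is not reflexive: not s R s.
R is symmetric: every R-edge is matched by its reverse.
R is transitive: R is closed under composition.
R is euclidean: any two R-successors of the same world are R-related.
R is not serial: s has no R-successor.
(A) axiom T: valid iff R is reflexive. R is not reflexive — not valid.
(B) axiom D: valid iff R is serial. R is not serial — not valid.
(C) axiom 4: valid iff R is transitive. R is transitive — valid.
(D) axiom B: valid iff R is symmetric. R is symmetric — valid.
(E) MLq ⊃ Lq is the dual of axiom 5, which corresponds to the euclidean property. R is euclidean — valid.

C, D, E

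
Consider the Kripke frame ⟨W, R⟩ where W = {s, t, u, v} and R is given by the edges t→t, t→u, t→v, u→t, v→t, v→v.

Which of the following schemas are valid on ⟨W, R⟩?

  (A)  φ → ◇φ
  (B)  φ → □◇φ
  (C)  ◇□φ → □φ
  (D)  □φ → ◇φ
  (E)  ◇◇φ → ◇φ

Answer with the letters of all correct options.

R is not reflexive: not s R s.
R is symmetric: every R-edge is matched by its reverse.
R is not transitive: u R t and t R u but not u R u.
R is not euclidean: t R u and t R v but not u R v.
R is not serial: s has no R-successor.
(A) φ → ◇φ is the dual of axiom T, which corresponds to reflexivity. R is not reflexive — not valid.
(B) φ → □◇φ (axiom B) characterises the symmetric frames. R is symmetric — valid.
(C) ◇□φ → □φ (the dual of axiom 5) characterises the euclidean frames. R is not euclidean — not valid.
(D) axiom D: valid iff R is serial. R is not serial — not valid.
(E) ◇◇φ → ◇φ is the dual of axiom 4; it is valid on a frame exactly when R is transitive. R is not transitive, so not valid.

B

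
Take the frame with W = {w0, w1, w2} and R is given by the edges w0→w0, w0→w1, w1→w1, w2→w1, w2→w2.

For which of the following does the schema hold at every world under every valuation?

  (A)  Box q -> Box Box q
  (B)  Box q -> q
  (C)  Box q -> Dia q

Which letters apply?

A, B, C

R is reflexive: each world relates to itself.
R is transitive: R is closed under composition.
R is serial: every world has an R-successor.
(A) Box q -> Box Box q is axiom 4; it is valid on a frame exactly when R is transitive. R is transitive, so valid.
(B) Box q -> q (axiom T) characterises the reflexive frames. R is reflexive — valid.
(C) Box q -> Dia q is axiom D; it is valid on a frame exactly when R is serial. R is serial, so valid.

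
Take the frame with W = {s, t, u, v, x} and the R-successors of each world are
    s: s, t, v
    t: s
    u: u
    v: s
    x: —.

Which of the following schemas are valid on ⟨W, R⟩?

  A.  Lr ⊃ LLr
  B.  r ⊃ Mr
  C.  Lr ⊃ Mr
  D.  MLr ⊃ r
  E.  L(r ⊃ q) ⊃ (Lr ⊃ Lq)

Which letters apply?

R is not reflexive: not t R t.
R is symmetric: every R-edge is matched by its reverse.
R is not transitive: t R s and s R t but not t R t.
R is not serial: x has no R-successor.
(A) axiom 4: valid iff R is transitive. R is not transitive — not valid.
(B) r ⊃ Mr (the dual of axiom T) characterises the reflexive frames. R is not reflexive — not valid.
(C) Lr ⊃ Mr is axiom D, which corresponds to seriality. R is not serial — not valid.
(D) the dual of axiom B: valid iff R is symmetric. R is symmetric — valid.
(E) this is just K, valid on every normal frame.

D, E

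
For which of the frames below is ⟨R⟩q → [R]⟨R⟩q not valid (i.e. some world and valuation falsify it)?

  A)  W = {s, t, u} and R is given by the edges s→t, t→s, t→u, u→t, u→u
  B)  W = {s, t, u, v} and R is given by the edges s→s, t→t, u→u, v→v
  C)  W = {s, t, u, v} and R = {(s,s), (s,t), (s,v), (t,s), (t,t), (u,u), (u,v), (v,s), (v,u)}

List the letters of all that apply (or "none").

A, C

The schema ⟨R⟩q → [R]⟨R⟩q is axiom 5; it is valid on a frame iff R is euclidean.
(A) R is not euclidean (t R s and t R u but not s R u), so the schema fails here.
(B) R is euclidean (any two R-successors of the same world are R-related), so the schema is valid here.
(C) R is not euclidean (s R t and s R v but not t R v), so the schema fails here.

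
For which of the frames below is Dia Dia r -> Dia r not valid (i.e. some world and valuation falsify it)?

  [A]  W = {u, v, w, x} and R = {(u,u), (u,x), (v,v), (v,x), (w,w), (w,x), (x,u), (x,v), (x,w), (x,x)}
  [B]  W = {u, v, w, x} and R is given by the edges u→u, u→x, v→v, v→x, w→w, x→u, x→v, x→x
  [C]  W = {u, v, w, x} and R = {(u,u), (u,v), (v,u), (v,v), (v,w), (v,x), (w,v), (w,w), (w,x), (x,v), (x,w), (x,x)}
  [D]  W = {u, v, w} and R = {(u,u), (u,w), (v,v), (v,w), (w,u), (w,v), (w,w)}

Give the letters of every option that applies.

The schema Dia Dia r -> Dia r is the dual of axiom 4; it is valid on a frame iff R is transitive.
(A) R is not transitive (u R x and x R v but not u R v), so the schema fails here.
(B) R is not transitive (u R x and x R v but not u R v), so the schema fails here.
(C) R is not transitive (u R v and v R w but not u R w), so the schema fails here.
(D) R is not transitive (u R w and w R v but not u R v), so the schema fails here.

A, B, C, D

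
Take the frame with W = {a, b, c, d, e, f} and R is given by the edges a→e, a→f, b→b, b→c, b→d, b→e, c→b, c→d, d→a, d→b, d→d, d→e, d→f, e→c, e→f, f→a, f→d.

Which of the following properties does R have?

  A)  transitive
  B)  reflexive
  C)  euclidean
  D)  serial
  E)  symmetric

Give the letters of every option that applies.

D

(A) not transitive: a R e and e R c but not a R c.
(B) not reflexive: not a R a.
(C) not euclidean: a R f and a R e but not f R e.
(D) serial: every world has an R-successor.
(E) not symmetric: a R e but not e R a.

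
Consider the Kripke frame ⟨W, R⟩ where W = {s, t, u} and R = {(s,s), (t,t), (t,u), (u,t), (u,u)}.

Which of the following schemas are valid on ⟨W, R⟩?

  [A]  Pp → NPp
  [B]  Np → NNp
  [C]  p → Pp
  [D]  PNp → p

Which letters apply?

R is reflexive: each world relates to itself.
R is symmetric: every R-edge is matched by its reverse.
R is transitive: R is closed under composition.
R is euclidean: any two R-successors of the same world are R-related.
(A) Pp → NPp is axiom 5; it is valid on a frame exactly when R is euclidean. R is euclidean, so valid.
(B) axiom 4: valid iff R is transitive. R is transitive — valid.
(C) p → Pp is the dual of axiom T; it is valid on a frame exactly when R is reflexive. R is reflexive, so valid.
(D) PNp → p (the dual of axiom B) characterises the symmetric frames. R is symmetric — valid.

A, B, C, D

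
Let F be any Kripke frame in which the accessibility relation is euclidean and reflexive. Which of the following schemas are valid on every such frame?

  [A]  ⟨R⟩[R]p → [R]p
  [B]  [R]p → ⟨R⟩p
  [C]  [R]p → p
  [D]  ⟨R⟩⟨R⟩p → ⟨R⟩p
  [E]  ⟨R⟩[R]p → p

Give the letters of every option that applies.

A reflexive euclidean relation is also symmetric (from wRw and wRv the euclidean condition gives vRw) and hence transitive; it is an equivalence relation.
(A) the dual of axiom 5: valid iff R is euclidean. Every such R is euclidean — valid.
(B) [R]p → ⟨R⟩p is axiom D, which corresponds to seriality. Every such R is serial — valid.
(C) [R]p → p (axiom T) characterises the reflexive frames. Every such R is reflexive — valid.
(D) ⟨R⟩⟨R⟩p → ⟨R⟩p is the dual of axiom 4; it is valid on a frame exactly when R is transitive. Every such R is transitive, so valid.
(E) the dual of axiom B: valid iff R is symmetric. Every such R is symmetric — valid.

A, B, C, D, E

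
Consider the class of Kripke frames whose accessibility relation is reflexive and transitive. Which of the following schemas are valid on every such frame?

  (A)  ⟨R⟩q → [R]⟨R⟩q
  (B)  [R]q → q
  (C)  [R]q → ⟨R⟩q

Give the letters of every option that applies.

Reflexive relations are serial.
(A) ⟨R⟩q → [R]⟨R⟩q is axiom 5, which corresponds to the euclidean property. Such an R need not be euclidean — not valid.
(B) [R]q → q is axiom T, which corresponds to reflexivity. Every such R is reflexive — valid.
(C) [R]q → ⟨R⟩q is axiom D; it is valid on a frame exactly when R is serial. Every such R is serial, so valid.

B, C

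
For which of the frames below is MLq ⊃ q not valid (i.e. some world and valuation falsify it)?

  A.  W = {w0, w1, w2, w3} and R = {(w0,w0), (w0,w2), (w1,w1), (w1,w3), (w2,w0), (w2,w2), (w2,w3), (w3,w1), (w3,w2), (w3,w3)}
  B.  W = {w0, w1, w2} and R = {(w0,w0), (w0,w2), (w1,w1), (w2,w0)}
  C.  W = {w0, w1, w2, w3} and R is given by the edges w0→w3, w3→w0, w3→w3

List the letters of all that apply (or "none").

none

The schema MLq ⊃ q is the dual of axiom B; it is valid on a frame iff R is symmetric.
(A) R is symmetric (every R-edge is matched by its reverse), so the schema is valid here.
(B) R is symmetric (every R-edge is matched by its reverse), so the schema is valid here.
(C) R is symmetric (every R-edge is matched by its reverse), so the schema is valid here.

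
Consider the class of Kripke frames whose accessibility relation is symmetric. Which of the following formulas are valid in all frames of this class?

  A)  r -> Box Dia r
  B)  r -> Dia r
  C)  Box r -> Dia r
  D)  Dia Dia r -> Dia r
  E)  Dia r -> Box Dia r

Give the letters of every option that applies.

(A) r -> Box Dia r (axiom B) characterises the symmetric frames. Every such R is symmetric — valid.
(B) r -> Dia r (the dual of axiom T) characterises the reflexive frames. Such an R need not be reflexive — not valid.
(C) Box r -> Dia r is axiom D, which corresponds to seriality. Such an R need not be serial — not valid.
(D) Dia Dia r -> Dia r is the dual of axiom 4; it is valid on a frame exactly when R is transitive. Such an R need not be transitive, so not valid.
(E) axiom 5: valid iff R is euclidean. Such an R need not be euclidean — not valid.

A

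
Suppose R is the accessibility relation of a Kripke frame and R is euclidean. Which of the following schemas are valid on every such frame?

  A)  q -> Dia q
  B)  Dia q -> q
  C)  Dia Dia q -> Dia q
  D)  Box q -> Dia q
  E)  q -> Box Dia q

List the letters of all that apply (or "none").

none

(A) the dual of axiom T: valid iff R is reflexive. Such an R need not be reflexive — not valid.
(B) Dia q -> q (the converse of T) corresponds to R being a subset of the identity. Such an R need not be a subset of the identity, so not valid.
(C) the dual of axiom 4: valid iff R is transitive. Such an R need not be transitive — not valid.
(D) axiom D: valid iff R is serial. Such an R need not be serial — not valid.
(E) axiom B: valid iff R is symmetric. Such an R need not be symmetric — not valid.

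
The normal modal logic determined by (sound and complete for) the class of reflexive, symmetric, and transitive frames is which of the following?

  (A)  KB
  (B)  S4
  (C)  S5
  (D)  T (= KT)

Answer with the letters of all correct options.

C

(A) KB is determined by the class of symmetric frames.
(B) S4 is determined by the class of reflexive and transitive frames.
(C) S5 is determined by exactly this class.
(D) T (= KT) is determined by the class of reflexive frames.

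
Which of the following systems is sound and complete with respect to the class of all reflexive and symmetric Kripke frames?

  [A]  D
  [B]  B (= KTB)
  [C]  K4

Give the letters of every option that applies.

B

(A) D is determined by the class of serial frames.
(B) B (= KTB) is determined by exactly this class.
(C) K4 is determined by the class of transitive frames.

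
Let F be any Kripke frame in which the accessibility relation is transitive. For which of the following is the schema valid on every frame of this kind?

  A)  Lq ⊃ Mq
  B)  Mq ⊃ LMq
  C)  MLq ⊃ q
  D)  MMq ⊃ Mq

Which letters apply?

(A) axiom D: valid iff R is serial. Such an R need not be serial — not valid.
(B) Mq ⊃ LMq is axiom 5; it is valid on a frame exactly when R is euclidean. Such an R need not be euclidean, so not valid.
(C) the dual of axiom B: valid iff R is symmetric. Such an R need not be symmetric — not valid.
(D) MMq ⊃ Mq is the dual of axiom 4, which corresponds to transitivity. Every such R is transitive — valid.

D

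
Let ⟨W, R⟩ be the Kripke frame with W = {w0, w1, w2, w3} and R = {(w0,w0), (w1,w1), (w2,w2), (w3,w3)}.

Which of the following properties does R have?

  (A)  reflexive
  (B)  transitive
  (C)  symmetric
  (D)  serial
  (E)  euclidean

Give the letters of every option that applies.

(A) reflexive: each world relates to itself.
(B) transitive: R is closed under composition.
(C) symmetric: every R-edge is matched by its reverse.
(D) serial: every world has an R-successor.
(E) euclidean: any two R-successors of the same world are R-related.

A, B, C, D, E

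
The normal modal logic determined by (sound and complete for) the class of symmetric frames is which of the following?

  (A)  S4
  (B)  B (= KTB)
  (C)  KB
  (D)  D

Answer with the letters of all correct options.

C

(A) S4 is determined by the class of reflexive and transitive frames.
(B) B (= KTB) is determined by the class of reflexive and symmetric frames.
(C) KB is determined by exactly this class.
(D) D is determined by the class of serial frames.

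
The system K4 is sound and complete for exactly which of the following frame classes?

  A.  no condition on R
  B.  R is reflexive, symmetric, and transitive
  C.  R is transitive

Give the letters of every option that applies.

C

(A) this class determines K, not K4.
(B) this class determines S5, not K4.
(C) K4 is sound and complete for exactly this class.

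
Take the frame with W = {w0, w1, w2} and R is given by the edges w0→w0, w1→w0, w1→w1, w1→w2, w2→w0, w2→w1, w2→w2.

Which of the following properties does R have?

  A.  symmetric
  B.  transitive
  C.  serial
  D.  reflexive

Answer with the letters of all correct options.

B, C, D

(A) not symmetric: w1 R w0 but not w0 R w1.
(B) transitive: R is closed under composition.
(C) serial: every world has an R-successor.
(D) reflexive: each world relates to itself.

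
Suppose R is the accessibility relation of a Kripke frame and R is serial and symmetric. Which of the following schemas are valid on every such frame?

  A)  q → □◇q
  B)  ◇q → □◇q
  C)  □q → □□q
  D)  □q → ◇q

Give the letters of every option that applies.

A, D

(A) q → □◇q is axiom B, which corresponds to symmetry. Every such R is symmetric — valid.
(B) ◇q → □◇q is axiom 5, which corresponds to the euclidean property. Such an R need not be euclidean — not valid.
(C) axiom 4: valid iff R is transitive. Such an R need not be transitive — not valid.
(D) □q → ◇q is axiom D, which corresponds to seriality. Every such R is serial — valid.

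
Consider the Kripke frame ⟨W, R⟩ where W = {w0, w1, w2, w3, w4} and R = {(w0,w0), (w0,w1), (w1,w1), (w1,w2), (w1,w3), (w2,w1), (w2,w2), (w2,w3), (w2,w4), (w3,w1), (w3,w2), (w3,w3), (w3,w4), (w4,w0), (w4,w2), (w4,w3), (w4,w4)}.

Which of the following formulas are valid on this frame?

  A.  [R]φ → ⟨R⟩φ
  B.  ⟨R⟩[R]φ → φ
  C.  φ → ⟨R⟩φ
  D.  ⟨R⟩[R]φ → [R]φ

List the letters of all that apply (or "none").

R is reflexive: each world relates to itself.
R is not symmetric: w0 R w1 but not w1 R w0.
R is not euclidean: w0 R w1 and w0 R w0 but not w1 R w0.
R is serial: every world has an R-successor.
(A) [R]φ → ⟨R⟩φ is axiom D, which corresponds to seriality. R is serial — valid.
(B) ⟨R⟩[R]φ → φ (the dual of axiom B) characterises the symmetric frames. R is not symmetric — not valid.
(C) φ → ⟨R⟩φ is the dual of axiom T, which corresponds to reflexivity. R is reflexive — valid.
(D) the dual of axiom 5: valid iff R is euclidean. R is not euclidean — not valid.

A, C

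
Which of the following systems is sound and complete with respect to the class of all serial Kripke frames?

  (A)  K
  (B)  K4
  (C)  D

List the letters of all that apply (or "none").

C

(A) K is determined by the class of arbitrary frames.
(B) K4 is determined by the class of transitive frames.
(C) D is determined by exactly this class.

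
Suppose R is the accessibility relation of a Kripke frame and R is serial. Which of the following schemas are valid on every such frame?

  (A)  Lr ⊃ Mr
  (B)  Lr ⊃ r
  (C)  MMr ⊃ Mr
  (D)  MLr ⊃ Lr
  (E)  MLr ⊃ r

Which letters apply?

A

(A) Lr ⊃ Mr is axiom D; it is valid on a frame exactly when R is serial. Every such R is serial, so valid.
(B) Lr ⊃ r is axiom T; it is valid on a frame exactly when R is reflexive. Such an R need not be reflexive, so not valid.
(C) the dual of axiom 4: valid iff R is transitive. Such an R need not be transitive — not valid.
(D) MLr ⊃ Lr (the dual of axiom 5) characterises the euclidean frames. Such an R need not be euclidean — not valid.
(E) the dual of axiom B: valid iff R is symmetric. Such an R need not be symmetric — not valid.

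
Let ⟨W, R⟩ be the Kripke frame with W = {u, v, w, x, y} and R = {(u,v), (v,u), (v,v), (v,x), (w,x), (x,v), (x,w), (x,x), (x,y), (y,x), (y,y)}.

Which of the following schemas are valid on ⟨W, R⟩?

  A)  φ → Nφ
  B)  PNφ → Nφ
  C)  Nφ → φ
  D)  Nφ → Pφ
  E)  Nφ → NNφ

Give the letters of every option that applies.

D

R is not reflexive: not u R u.
R is not transitive: u R v and v R u but not u R u.
R is not euclidean: v R u and v R x but not u R x.
R is serial: every world has an R-successor.
R is not a subset of the identity: u R v with u ≠ v.
(A) φ → Nφ (equivalent to ◇p→p) corresponds to R being a subset of the identity. Here R ⊄ identity, so not valid.
(B) PNφ → Nφ is the dual of axiom 5, which corresponds to the euclidean property. R is not euclidean — not valid.
(C) axiom T: valid iff R is reflexive. R is not reflexive — not valid.
(D) axiom D: valid iff R is serial. R is serial — valid.
(E) Nφ → NNφ (axiom 4) characterises the transitive frames. R is not transitive — not valid.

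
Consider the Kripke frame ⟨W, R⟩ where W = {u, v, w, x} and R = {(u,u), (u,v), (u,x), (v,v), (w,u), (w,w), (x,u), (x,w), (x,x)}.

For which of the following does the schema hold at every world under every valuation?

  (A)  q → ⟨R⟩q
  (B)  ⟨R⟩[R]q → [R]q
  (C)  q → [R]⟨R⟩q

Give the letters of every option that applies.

A

R is reflexive: each world relates to itself.
R is not symmetric: u R v but not v R u.
R is not euclidean: u R v and u R u but not v R u.
(A) q → ⟨R⟩q is the dual of axiom T, which corresponds to reflexivity. R is reflexive — valid.
(B) the dual of axiom 5: valid iff R is euclidean. R is not euclidean — not valid.
(C) axiom B: valid iff R is symmetric. R is not symmetric — not valid.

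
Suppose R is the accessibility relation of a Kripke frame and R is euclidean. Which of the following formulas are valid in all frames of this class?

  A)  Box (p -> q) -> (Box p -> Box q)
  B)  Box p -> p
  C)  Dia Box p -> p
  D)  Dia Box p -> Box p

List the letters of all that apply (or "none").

A, D

(A) this is just K, valid on every normal frame.
(B) Box p -> p is axiom T; it is valid on a frame exactly when R is reflexive. Such an R need not be reflexive, so not valid.
(C) Dia Box p -> p (the dual of axiom B) characterises the symmetric frames. Such an R need not be symmetric — not valid.
(D) Dia Box p -> Box p is the dual of axiom 5, which corresponds to the euclidean property. Every such R is euclidean — valid.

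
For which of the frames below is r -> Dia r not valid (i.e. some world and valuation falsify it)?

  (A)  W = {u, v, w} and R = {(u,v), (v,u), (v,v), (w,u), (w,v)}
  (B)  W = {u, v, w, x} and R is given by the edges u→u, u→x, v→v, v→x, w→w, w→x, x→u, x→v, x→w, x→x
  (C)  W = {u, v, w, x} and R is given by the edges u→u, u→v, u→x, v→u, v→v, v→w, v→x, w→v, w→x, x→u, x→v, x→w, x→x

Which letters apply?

The schema r -> Dia r is the dual of axiom T; it is valid on a frame iff R is reflexive.
(A) R is not reflexive (not u R u), so the schema fails here.
(B) R is reflexive (each world relates to itself), so the schema is valid here.
(C) R is not reflexive (not w R w), so the schema fails here.

A, C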